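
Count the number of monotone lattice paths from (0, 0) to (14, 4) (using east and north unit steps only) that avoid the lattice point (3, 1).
Number of paths = 1604

Total paths from (0, 0) to (14, 4): C(18, 14) = 3060. Paths through (3, 1): (paths (0, 0) → (3, 1)) × (paths (3, 1) → (14, 4)) = C(4, 3) · C(14, 11) = 4 · 364 = 1456. Avoidance count = 3060 − 1456 = 1604.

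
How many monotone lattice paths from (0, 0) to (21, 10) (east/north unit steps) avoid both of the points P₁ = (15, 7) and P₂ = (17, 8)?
Number of paths = 21477324

Inclusion–exclusion. Total paths: C(31, 21) = 44352165. Through P₁: C(22, 15)·C(9, 6) = 14325696. Through P₂: C(25, 17)·C(6, 4) = 16223625. Since P₁ is strictly southwest of P₂, a monotone path through both must visit P₁ then P₂; paths through both = C(22, 15)·C(3, 2)·C(6, 4) = 7674480. Avoid both = 44352165 − 14325696 − 16223625 + 7674480 = 21477324.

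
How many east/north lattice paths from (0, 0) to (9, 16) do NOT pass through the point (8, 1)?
Number of paths = 2042831

Total paths from (0, 0) to (9, 16): C(25, 9) = 2042975. Paths through (8, 1): (paths (0, 0) → (8, 1)) × (paths (8, 1) → (9, 16)) = C(9, 8) · C(16, 1) = 9 · 16 = 144. Avoidance count = 2042975 − 144 = 2042831.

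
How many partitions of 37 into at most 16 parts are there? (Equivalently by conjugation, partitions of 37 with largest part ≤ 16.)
p(37, parts ≤ 16) = 18928

Use the recurrence p(n, m) = p(n, m−1) + p(n−m, m): either the largest part is < m (count p(n, m−1)) or the largest part is exactly m (remove one copy of m, count p(n−m, m)). With p(0, ·) = 1 this gives p(37, parts ≤ 16) = 18928. (By conjugating Young diagrams, this also counts partitions of 37 into at most 16 parts.)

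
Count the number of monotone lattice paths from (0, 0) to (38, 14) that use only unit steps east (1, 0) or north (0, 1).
Number of paths = 1768966344600

A monotone lattice path from (0, 0) to (38, 14) consists of 38 east steps and 14 north steps in some order, so it is determined by which 38 of the 52 steps are east. The count is C(52, 38) = 1768966344600.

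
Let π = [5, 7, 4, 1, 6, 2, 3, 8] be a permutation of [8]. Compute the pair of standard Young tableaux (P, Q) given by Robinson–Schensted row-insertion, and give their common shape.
P = [1, 2, 3, 8] / [4, 6] / [5, 7];  Q = [1, 2, 7, 8] / [3, 5] / [4, 6];  common shape = (4, 2, 2)

Row-insert the values π_1, π_2, … into P one at a time, bumping the leftmost entry strictly greater than the inserted value down to the next row. The recording tableau Q records, in position (i, j), the step at which that cell was added to P.
  Insert 5 (step 1): P = [5];  Q = [1]
  Insert 7 (step 2): P = [5, 7];  Q = [1, 2]
  Insert 4 (step 3): P = [4, 7] / [5];  Q = [1, 2] / [3]
  Insert 1 (step 4): P = [1, 7] / [4] / [5];  Q = [1, 2] / [3] / [4]
  Insert 6 (step 5): P = [1, 6] / [4, 7] / [5];  Q = [1, 2] / [3, 5] / [4]
  Insert 2 (step 6): P = [1, 2] / [4, 6] / [5, 7];  Q = [1, 2] / [3, 5] / [4, 6]
  Insert 3 (step 7): P = [1, 2, 3] / [4, 6] / [5, 7];  Q = [1, 2, 7] / [3, 5] / [4, 6]
  Insert 8 (step 8): P = [1, 2, 3, 8] / [4, 6] / [5, 7];  Q = [1, 2, 7, 8] / [3, 5] / [4, 6]
Final shape: (4, 2, 2).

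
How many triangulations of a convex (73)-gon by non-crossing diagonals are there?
C_71 = 5175569924646105559418940193995065716350

These polygon triangulations are counted by the Catalan number C_n = (1/(n + 1)) · C(2n, n). For n = 71: C_71 = (1/72) · C(142, 71) = 372641034574519600278163693967644731577200/72 = 5175569924646105559418940193995065716350.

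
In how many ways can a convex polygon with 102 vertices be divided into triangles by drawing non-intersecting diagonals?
C_100 = 896519947090131496687170070074100632420837521538745909320

These polygon triangulations are counted by the Catalan number C_n = (1/(n + 1)) · C(2n, n). For n = 100: C_100 = (1/101) · C(200, 100) = 90548514656103281165404177077484163874504589675413336841320/101 = 896519947090131496687170070074100632420837521538745909320.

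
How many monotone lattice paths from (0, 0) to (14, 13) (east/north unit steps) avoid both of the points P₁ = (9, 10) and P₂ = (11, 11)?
Number of paths = 10602152

Inclusion–exclusion. Total paths: C(27, 14) = 20058300. Through P₁: C(19, 9)·C(8, 5) = 5173168. Through P₂: C(22, 11)·C(5, 3) = 7054320. Since P₁ is strictly southwest of P₂, a monotone path through both must visit P₁ then P₂; paths through both = C(19, 9)·C(3, 2)·C(5, 3) = 2771340. Avoid both = 20058300 − 5173168 − 7054320 + 2771340 = 10602152.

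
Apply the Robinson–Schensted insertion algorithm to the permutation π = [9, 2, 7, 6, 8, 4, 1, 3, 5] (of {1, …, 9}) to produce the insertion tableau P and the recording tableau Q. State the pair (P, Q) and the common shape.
P = [1, 3, 5] / [2, 4, 8] / [6] / [7] / [9];  Q = [1, 3, 5] / [2, 8, 9] / [4] / [6] / [7];  common shape = (3, 3, 1, 1, 1)

Row-insert the values π_1, π_2, … into P one at a time, bumping the leftmost entry strictly greater than the inserted value down to the next row. The recording tableau Q records, in position (i, j), the step at which that cell was added to P.
  Insert 9 (step 1): P = [9];  Q = [1]
  Insert 2 (step 2): P = [2] / [9];  Q = [1] / [2]
  Insert 7 (step 3): P = [2, 7] / [9];  Q = [1, 3] / [2]
  Insert 6 (step 4): P = [2, 6] / [7] / [9];  Q = [1, 3] / [2] / [4]
  Insert 8 (step 5): P = [2, 6, 8] / [7] / [9];  Q = [1, 3, 5] / [2] / [4]
  Insert 4 (step 6): P = [2, 4, 8] / [6] / [7] / [9];  Q = [1, 3, 5] / [2] / [4] / [6]
  Insert 1 (step 7): P = [1, 4, 8] / [2] / [6] / [7] / [9];  Q = [1, 3, 5] / [2] / [4] / [6] / [7]
  Insert 3 (step 8): P = [1, 3, 8] / [2, 4] / [6] / [7] / [9];  Q = [1, 3, 5] / [2, 8] / [4] / [6] / [7]
  Insert 5 (step 9): P = [1, 3, 5] / [2, 4, 8] / [6] / [7] / [9];  Q = [1, 3, 5] / [2, 8, 9] / [4] / [6] / [7]
Final shape: (3, 3, 1, 1, 1).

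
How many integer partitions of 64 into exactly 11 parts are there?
p(64, 11 parts) = 116792

Partitions of n into exactly k parts are in bijection with partitions of n − k into at most k parts (subtract 1 from each part). So p(64, exactly 11) = p(53, parts ≤ 11). Computing via the recurrence p(m, j) = p(m, j−1) + p(m−j, j) gives 116792.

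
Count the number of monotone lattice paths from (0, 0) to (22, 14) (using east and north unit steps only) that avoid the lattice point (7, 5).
Number of paths = 2760754032

Total paths from (0, 0) to (22, 14): C(36, 22) = 3796297200. Paths through (7, 5): (paths (0, 0) → (7, 5)) × (paths (7, 5) → (22, 14)) = C(12, 7) · C(24, 15) = 792 · 1307504 = 1035543168. Avoidance count = 3796297200 − 1035543168 = 2760754032.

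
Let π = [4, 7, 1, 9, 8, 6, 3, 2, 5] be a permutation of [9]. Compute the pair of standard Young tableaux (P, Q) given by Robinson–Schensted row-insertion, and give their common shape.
P = [1, 2, 5] / [3, 6, 8] / [4] / [7] / [9];  Q = [1, 2, 4] / [3, 5, 9] / [6] / [7] / [8];  common shape = (3, 3, 1, 1, 1)

Row-insert the values π_1, π_2, … into P one at a time, bumping the leftmost entry strictly greater than the inserted value down to the next row. The recording tableau Q records, in position (i, j), the step at which that cell was added to P.
  Insert 4 (step 1): P = [4];  Q = [1]
  Insert 7 (step 2): P = [4, 7];  Q = [1, 2]
  Insert 1 (step 3): P = [1, 7] / [4];  Q = [1, 2] / [3]
  Insert 9 (step 4): P = [1, 7, 9] / [4];  Q = [1, 2, 4] / [3]
  Insert 8 (step 5): P = [1, 7, 8] / [4, 9];  Q = [1, 2, 4] / [3, 5]
  Insert 6 (step 6): P = [1, 6, 8] / [4, 7] / [9];  Q = [1, 2, 4] / [3, 5] / [6]
  Insert 3 (step 7): P = [1, 3, 8] / [4, 6] / [7] / [9];  Q = [1, 2, 4] / [3, 5] / [6] / [7]
  Insert 2 (step 8): P = [1, 2, 8] / [3, 6] / [4] / [7] / [9];  Q = [1, 2, 4] / [3, 5] / [6] / [7] / [8]
  Insert 5 (step 9): P = [1, 2, 5] / [3, 6, 8] / [4] / [7] / [9];  Q = [1, 2, 4] / [3, 5, 9] / [6] / [7] / [8]
Final shape: (3, 3, 1, 1, 1).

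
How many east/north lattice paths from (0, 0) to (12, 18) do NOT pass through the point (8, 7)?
Number of paths = 77709450

Total paths from (0, 0) to (12, 18): C(30, 12) = 86493225. Paths through (8, 7): (paths (0, 0) → (8, 7)) × (paths (8, 7) → (12, 18)) = C(15, 8) · C(15, 4) = 6435 · 1365 = 8783775. Avoidance count = 86493225 − 8783775 = 77709450.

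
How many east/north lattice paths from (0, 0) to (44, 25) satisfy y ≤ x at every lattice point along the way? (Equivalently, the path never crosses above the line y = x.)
Number of paths = 1844503362944223072

By the reflection principle (André's argument), the number of monotone paths to (44, 25) with n ≤ m that never go above y = x is C(69, 44) − C(69, 45) = 4150132566624501912 − 2305629203680278840 = 1844503362944223072.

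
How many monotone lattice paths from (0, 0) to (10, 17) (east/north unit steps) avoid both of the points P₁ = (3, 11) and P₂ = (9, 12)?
Number of paths = 6063369

Inclusion–exclusion. Total paths: C(27, 10) = 8436285. Through P₁: C(14, 3)·C(13, 7) = 624624. Through P₂: C(21, 9)·C(6, 1) = 1763580. Since P₁ is strictly southwest of P₂, a monotone path through both must visit P₁ then P₂; paths through both = C(14, 3)·C(7, 6)·C(6, 1) = 15288. Avoid both = 8436285 − 624624 − 1763580 + 15288 = 6063369.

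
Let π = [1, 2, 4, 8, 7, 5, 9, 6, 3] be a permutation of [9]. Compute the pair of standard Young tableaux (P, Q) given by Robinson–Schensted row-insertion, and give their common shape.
P = [1, 2, 3, 5, 6] / [4, 9] / [7] / [8];  Q = [1, 2, 3, 4, 7] / [5, 8] / [6] / [9];  common shape = (5, 2, 1, 1)

Row-insert the values π_1, π_2, … into P one at a time, bumping the leftmost entry strictly greater than the inserted value down to the next row. The recording tableau Q records, in position (i, j), the step at which that cell was added to P.
  Insert 1 (step 1): P = [1];  Q = [1]
  Insert 2 (step 2): P = [1, 2];  Q = [1, 2]
  Insert 4 (step 3): P = [1, 2, 4];  Q = [1, 2, 3]
  Insert 8 (step 4): P = [1, 2, 4, 8];  Q = [1, 2, 3, 4]
  Insert 7 (step 5): P = [1, 2, 4, 7] / [8];  Q = [1, 2, 3, 4] / [5]
  Insert 5 (step 6): P = [1, 2, 4, 5] / [7] / [8];  Q = [1, 2, 3, 4] / [5] / [6]
  Insert 9 (step 7): P = [1, 2, 4, 5, 9] / [7] / [8];  Q = [1, 2, 3, 4, 7] / [5] / [6]
  Insert 6 (step 8): P = [1, 2, 4, 5, 6] / [7, 9] / [8];  Q = [1, 2, 3, 4, 7] / [5, 8] / [6]
  Insert 3 (step 9): P = [1, 2, 3, 5, 6] / [4, 9] / [7] / [8];  Q = [1, 2, 3, 4, 7] / [5, 8] / [6] / [9]
Final shape: (5, 2, 1, 1).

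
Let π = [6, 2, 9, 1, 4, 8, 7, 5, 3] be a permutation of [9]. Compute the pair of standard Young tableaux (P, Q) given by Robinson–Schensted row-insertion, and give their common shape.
P = [1, 3, 5] / [2, 4] / [6, 7] / [8] / [9];  Q = [1, 3, 6] / [2, 5] / [4, 7] / [8] / [9];  common shape = (3, 2, 2, 1, 1)

Row-insert the values π_1, π_2, … into P one at a time, bumping the leftmost entry strictly greater than the inserted value down to the next row. The recording tableau Q records, in position (i, j), the step at which that cell was added to P.
  Insert 6 (step 1): P = [6];  Q = [1]
  Insert 2 (step 2): P = [2] / [6];  Q = [1] / [2]
  Insert 9 (step 3): P = [2, 9] / [6];  Q = [1, 3] / [2]
  Insert 1 (step 4): P = [1, 9] / [2] / [6];  Q = [1, 3] / [2] / [4]
  Insert 4 (step 5): P = [1, 4] / [2, 9] / [6];  Q = [1, 3] / [2, 5] / [4]
  Insert 8 (step 6): P = [1, 4, 8] / [2, 9] / [6];  Q = [1, 3, 6] / [2, 5] / [4]
  Insert 7 (step 7): P = [1, 4, 7] / [2, 8] / [6, 9];  Q = [1, 3, 6] / [2, 5] / [4, 7]
  Insert 5 (step 8): P = [1, 4, 5] / [2, 7] / [6, 8] / [9];  Q = [1, 3, 6] / [2, 5] / [4, 7] / [8]
  Insert 3 (step 9): P = [1, 3, 5] / [2, 4] / [6, 7] / [8] / [9];  Q = [1, 3, 6] / [2, 5] / [4, 7] / [8] / [9]
Final shape: (3, 2, 2, 1, 1).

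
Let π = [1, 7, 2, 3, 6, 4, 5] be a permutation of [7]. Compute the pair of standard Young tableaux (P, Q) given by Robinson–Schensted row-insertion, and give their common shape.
P = [1, 2, 3, 4, 5] / [6] / [7];  Q = [1, 2, 4, 5, 7] / [3] / [6];  common shape = (5, 1, 1)

Row-insert the values π_1, π_2, … into P one at a time, bumping the leftmost entry strictly greater than the inserted value down to the next row. The recording tableau Q records, in position (i, j), the step at which that cell was added to P.
  Insert 1 (step 1): P = [1];  Q = [1]
  Insert 7 (step 2): P = [1, 7];  Q = [1, 2]
  Insert 2 (step 3): P = [1, 2] / [7];  Q = [1, 2] / [3]
  Insert 3 (step 4): P = [1, 2, 3] / [7];  Q = [1, 2, 4] / [3]
  Insert 6 (step 5): P = [1, 2, 3, 6] / [7];  Q = [1, 2, 4, 5] / [3]
  Insert 4 (step 6): P = [1, 2, 3, 4] / [6] / [7];  Q = [1, 2, 4, 5] / [3] / [6]
  Insert 5 (step 7): P = [1, 2, 3, 4, 5] / [6] / [7];  Q = [1, 2, 4, 5, 7] / [3] / [6]
Final shape: (5, 1, 1).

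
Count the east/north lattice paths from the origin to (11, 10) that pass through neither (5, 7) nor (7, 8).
Number of paths = 225303

Inclusion–exclusion. Total paths: C(21, 11) = 352716. Through P₁: C(12, 5)·C(9, 6) = 66528. Through P₂: C(15, 7)·C(6, 4) = 96525. Since P₁ is strictly southwest of P₂, a monotone path through both must visit P₁ then P₂; paths through both = C(12, 5)·C(3, 2)·C(6, 4) = 35640. Avoid both = 352716 − 66528 − 96525 + 35640 = 225303.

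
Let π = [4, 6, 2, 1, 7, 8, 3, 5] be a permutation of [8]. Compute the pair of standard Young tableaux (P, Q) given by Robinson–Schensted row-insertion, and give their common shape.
P = [1, 3, 5, 8] / [2, 6, 7] / [4];  Q = [1, 2, 5, 6] / [3, 7, 8] / [4];  common shape = (4, 3, 1)

Row-insert the values π_1, π_2, … into P one at a time, bumping the leftmost entry strictly greater than the inserted value down to the next row. The recording tableau Q records, in position (i, j), the step at which that cell was added to P.
  Insert 4 (step 1): P = [4];  Q = [1]
  Insert 6 (step 2): P = [4, 6];  Q = [1, 2]
  Insert 2 (step 3): P = [2, 6] / [4];  Q = [1, 2] / [3]
  Insert 1 (step 4): P = [1, 6] / [2] / [4];  Q = [1, 2] / [3] / [4]
  Insert 7 (step 5): P = [1, 6, 7] / [2] / [4];  Q = [1, 2, 5] / [3] / [4]
  Insert 8 (step 6): P = [1, 6, 7, 8] / [2] / [4];  Q = [1, 2, 5, 6] / [3] / [4]
  Insert 3 (step 7): P = [1, 3, 7, 8] / [2, 6] / [4];  Q = [1, 2, 5, 6] / [3, 7] / [4]
  Insert 5 (step 8): P = [1, 3, 5, 8] / [2, 6, 7] / [4];  Q = [1, 2, 5, 6] / [3, 7, 8] / [4]
Final shape: (4, 3, 1).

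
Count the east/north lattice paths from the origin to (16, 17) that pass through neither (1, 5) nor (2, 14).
Number of paths = 1062459150

Inclusion–exclusion. Total paths: C(33, 16) = 1166803110. Through P₁: C(6, 1)·C(27, 15) = 104303160. Through P₂: C(16, 2)·C(17, 14) = 81600. Since P₁ is strictly southwest of P₂, a monotone path through both must visit P₁ then P₂; paths through both = C(6, 1)·C(10, 1)·C(17, 14) = 40800. Avoid both = 1166803110 − 104303160 − 81600 + 40800 = 1062459150.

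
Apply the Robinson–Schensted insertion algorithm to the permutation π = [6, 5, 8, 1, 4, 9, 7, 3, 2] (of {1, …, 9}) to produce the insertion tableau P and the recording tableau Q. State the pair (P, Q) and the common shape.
P = [1, 2, 7] / [3, 8, 9] / [4] / [5] / [6];  Q = [1, 3, 6] / [2, 5, 7] / [4] / [8] / [9];  common shape = (3, 3, 1, 1, 1)

Row-insert the values π_1, π_2, … into P one at a time, bumping the leftmost entry strictly greater than the inserted value down to the next row. The recording tableau Q records, in position (i, j), the step at which that cell was added to P.
  Insert 6 (step 1): P = [6];  Q = [1]
  Insert 5 (step 2): P = [5] / [6];  Q = [1] / [2]
  Insert 8 (step 3): P = [5, 8] / [6];  Q = [1, 3] / [2]
  Insert 1 (step 4): P = [1, 8] / [5] / [6];  Q = [1, 3] / [2] / [4]
  Insert 4 (step 5): P = [1, 4] / [5, 8] / [6];  Q = [1, 3] / [2, 5] / [4]
  Insert 9 (step 6): P = [1, 4, 9] / [5, 8] / [6];  Q = [1, 3, 6] / [2, 5] / [4]
  Insert 7 (step 7): P = [1, 4, 7] / [5, 8, 9] / [6];  Q = [1, 3, 6] / [2, 5, 7] / [4]
  Insert 3 (step 8): P = [1, 3, 7] / [4, 8, 9] / [5] / [6];  Q = [1, 3, 6] / [2, 5, 7] / [4] / [8]
  Insert 2 (step 9): P = [1, 2, 7] / [3, 8, 9] / [4] / [5] / [6];  Q = [1, 3, 6] / [2, 5, 7] / [4] / [8] / [9]
Final shape: (3, 3, 1, 1, 1).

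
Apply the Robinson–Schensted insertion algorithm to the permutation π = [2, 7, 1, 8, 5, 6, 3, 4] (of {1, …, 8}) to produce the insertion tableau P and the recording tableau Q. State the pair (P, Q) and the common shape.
P = [1, 3, 4] / [2, 5, 6] / [7, 8];  Q = [1, 2, 4] / [3, 5, 6] / [7, 8];  common shape = (3, 3, 2)

Row-insert the values π_1, π_2, … into P one at a time, bumping the leftmost entry strictly greater than the inserted value down to the next row. The recording tableau Q records, in position (i, j), the step at which that cell was added to P.
  Insert 2 (step 1): P = [2];  Q = [1]
  Insert 7 (step 2): P = [2, 7];  Q = [1, 2]
  Insert 1 (step 3): P = [1, 7] / [2];  Q = [1, 2] / [3]
  Insert 8 (step 4): P = [1, 7, 8] / [2];  Q = [1, 2, 4] / [3]
  Insert 5 (step 5): P = [1, 5, 8] / [2, 7];  Q = [1, 2, 4] / [3, 5]
  Insert 6 (step 6): P = [1, 5, 6] / [2, 7, 8];  Q = [1, 2, 4] / [3, 5, 6]
  Insert 3 (step 7): P = [1, 3, 6] / [2, 5, 8] / [7];  Q = [1, 2, 4] / [3, 5, 6] / [7]
  Insert 4 (step 8): P = [1, 3, 4] / [2, 5, 6] / [7, 8];  Q = [1, 2, 4] / [3, 5, 6] / [7, 8]
Final shape: (3, 3, 2).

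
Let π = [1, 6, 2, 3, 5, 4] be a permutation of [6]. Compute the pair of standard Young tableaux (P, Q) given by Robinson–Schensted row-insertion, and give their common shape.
P = [1, 2, 3, 4] / [5] / [6];  Q = [1, 2, 4, 5] / [3] / [6];  common shape = (4, 1, 1)

Row-insert the values π_1, π_2, … into P one at a time, bumping the leftmost entry strictly greater than the inserted value down to the next row. The recording tableau Q records, in position (i, j), the step at which that cell was added to P.
  Insert 1 (step 1): P = [1];  Q = [1]
  Insert 6 (step 2): P = [1, 6];  Q = [1, 2]
  Insert 2 (step 3): P = [1, 2] / [6];  Q = [1, 2] / [3]
  Insert 3 (step 4): P = [1, 2, 3] / [6];  Q = [1, 2, 4] / [3]
  Insert 5 (step 5): P = [1, 2, 3, 5] / [6];  Q = [1, 2, 4, 5] / [3]
  Insert 4 (step 6): P = [1, 2, 3, 4] / [5] / [6];  Q = [1, 2, 4, 5] / [3] / [6]
Final shape: (4, 1, 1).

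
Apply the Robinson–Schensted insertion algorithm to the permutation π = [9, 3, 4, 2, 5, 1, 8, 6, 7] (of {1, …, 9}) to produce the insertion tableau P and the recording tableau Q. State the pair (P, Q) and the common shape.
P = [1, 4, 5, 6, 7] / [2, 8] / [3] / [9];  Q = [1, 3, 5, 7, 9] / [2, 8] / [4] / [6];  common shape = (5, 2, 1, 1)

Row-insert the values π_1, π_2, … into P one at a time, bumping the leftmost entry strictly greater than the inserted value down to the next row. The recording tableau Q records, in position (i, j), the step at which that cell was added to P.
  Insert 9 (step 1): P = [9];  Q = [1]
  Insert 3 (step 2): P = [3] / [9];  Q = [1] / [2]
  Insert 4 (step 3): P = [3, 4] / [9];  Q = [1, 3] / [2]
  Insert 2 (step 4): P = [2, 4] / [3] / [9];  Q = [1, 3] / [2] / [4]
  Insert 5 (step 5): P = [2, 4, 5] / [3] / [9];  Q = [1, 3, 5] / [2] / [4]
  Insert 1 (step 6): P = [1, 4, 5] / [2] / [3] / [9];  Q = [1, 3, 5] / [2] / [4] / [6]
  Insert 8 (step 7): P = [1, 4, 5, 8] / [2] / [3] / [9];  Q = [1, 3, 5, 7] / [2] / [4] / [6]
  Insert 6 (step 8): P = [1, 4, 5, 6] / [2, 8] / [3] / [9];  Q = [1, 3, 5, 7] / [2, 8] / [4] / [6]
  Insert 7 (step 9): P = [1, 4, 5, 6, 7] / [2, 8] / [3] / [9];  Q = [1, 3, 5, 7, 9] / [2, 8] / [4] / [6]
Final shape: (5, 2, 1, 1).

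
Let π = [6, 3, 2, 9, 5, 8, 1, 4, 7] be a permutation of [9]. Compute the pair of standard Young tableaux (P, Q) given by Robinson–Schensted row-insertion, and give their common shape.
P = [1, 4, 7] / [2, 5, 8] / [3, 9] / [6];  Q = [1, 4, 6] / [2, 5, 9] / [3, 8] / [7];  common shape = (3, 3, 2, 1)

Row-insert the values π_1, π_2, … into P one at a time, bumping the leftmost entry strictly greater than the inserted value down to the next row. The recording tableau Q records, in position (i, j), the step at which that cell was added to P.
  Insert 6 (step 1): P = [6];  Q = [1]
  Insert 3 (step 2): P = [3] / [6];  Q = [1] / [2]
  Insert 2 (step 3): P = [2] / [3] / [6];  Q = [1] / [2] / [3]
  Insert 9 (step 4): P = [2, 9] / [3] / [6];  Q = [1, 4] / [2] / [3]
  Insert 5 (step 5): P = [2, 5] / [3, 9] / [6];  Q = [1, 4] / [2, 5] / [3]
  Insert 8 (step 6): P = [2, 5, 8] / [3, 9] / [6];  Q = [1, 4, 6] / [2, 5] / [3]
  Insert 1 (step 7): P = [1, 5, 8] / [2, 9] / [3] / [6];  Q = [1, 4, 6] / [2, 5] / [3] / [7]
  Insert 4 (step 8): P = [1, 4, 8] / [2, 5] / [3, 9] / [6];  Q = [1, 4, 6] / [2, 5] / [3, 8] / [7]
  Insert 7 (step 9): P = [1, 4, 7] / [2, 5, 8] / [3, 9] / [6];  Q = [1, 4, 6] / [2, 5, 9] / [3, 8] / [7]
Final shape: (3, 3, 2, 1).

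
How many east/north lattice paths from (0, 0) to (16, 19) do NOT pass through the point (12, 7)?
Number of paths = 3968222790

Total paths from (0, 0) to (16, 19): C(35, 16) = 4059928950. Paths through (12, 7): (paths (0, 0) → (12, 7)) × (paths (12, 7) → (16, 19)) = C(19, 12) · C(16, 4) = 50388 · 1820 = 91706160. Avoidance count = 4059928950 − 91706160 = 3968222790.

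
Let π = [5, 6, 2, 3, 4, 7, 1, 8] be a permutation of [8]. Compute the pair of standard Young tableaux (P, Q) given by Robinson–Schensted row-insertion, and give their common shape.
P = [1, 3, 4, 7, 8] / [2, 6] / [5];  Q = [1, 2, 5, 6, 8] / [3, 4] / [7];  common shape = (5, 2, 1)

Row-insert the values π_1, π_2, … into P one at a time, bumping the leftmost entry strictly greater than the inserted value down to the next row. The recording tableau Q records, in position (i, j), the step at which that cell was added to P.
  Insert 5 (step 1): P = [5];  Q = [1]
  Insert 6 (step 2): P = [5, 6];  Q = [1, 2]
  Insert 2 (step 3): P = [2, 6] / [5];  Q = [1, 2] / [3]
  Insert 3 (step 4): P = [2, 3] / [5, 6];  Q = [1, 2] / [3, 4]
  Insert 4 (step 5): P = [2, 3, 4] / [5, 6];  Q = [1, 2, 5] / [3, 4]
  Insert 7 (step 6): P = [2, 3, 4, 7] / [5, 6];  Q = [1, 2, 5, 6] / [3, 4]
  Insert 1 (step 7): P = [1, 3, 4, 7] / [2, 6] / [5];  Q = [1, 2, 5, 6] / [3, 4] / [7]
  Insert 8 (step 8): P = [1, 3, 4, 7, 8] / [2, 6] / [5];  Q = [1, 2, 5, 6, 8] / [3, 4] / [7]
Final shape: (5, 2, 1).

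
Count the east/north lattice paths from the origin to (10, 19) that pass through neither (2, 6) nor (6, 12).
Number of paths = 10146570

Inclusion–exclusion. Total paths: C(29, 10) = 20030010. Through P₁: C(8, 2)·C(21, 8) = 5697720. Through P₂: C(18, 6)·C(11, 4) = 6126120. Since P₁ is strictly southwest of P₂, a monotone path through both must visit P₁ then P₂; paths through both = C(8, 2)·C(10, 4)·C(11, 4) = 1940400. Avoid both = 20030010 − 5697720 − 6126120 + 1940400 = 10146570.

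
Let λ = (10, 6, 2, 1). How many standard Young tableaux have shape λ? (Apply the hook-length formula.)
# SYT of shape (10, 6, 2, 1) = 3391500

Hook-length formula: f^λ = n! / Π hook(c), product over all cells c of the Young diagram. For λ = (10, 6, 2, 1), n = 19 boxes. Hook lengths by row (left-to-right, top-to-bottom): [13, 11, 9, 8, 7, 6, 4, 3, 2, 1]; [8, 6, 4, 3, 2, 1]; [3, 1]; [1]. Product of hooks = 35867639808. So f^λ = 19! / 35867639808 = 121645100408832000 / 35867639808 = 3391500.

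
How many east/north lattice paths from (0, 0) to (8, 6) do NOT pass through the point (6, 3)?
Number of paths = 2163

Total paths from (0, 0) to (8, 6): C(14, 8) = 3003. Paths through (6, 3): (paths (0, 0) → (6, 3)) × (paths (6, 3) → (8, 6)) = C(9, 6) · C(5, 2) = 84 · 10 = 840. Avoidance count = 3003 − 840 = 2163.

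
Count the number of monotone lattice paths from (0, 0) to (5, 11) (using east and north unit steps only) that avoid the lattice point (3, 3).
Number of paths = 3468

Total paths from (0, 0) to (5, 11): C(16, 5) = 4368. Paths through (3, 3): (paths (0, 0) → (3, 3)) × (paths (3, 3) → (5, 11)) = C(6, 3) · C(10, 2) = 20 · 45 = 900. Avoidance count = 4368 − 900 = 3468.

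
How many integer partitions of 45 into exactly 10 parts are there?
p(45, 10 parts) = 8070

Partitions of n into exactly k parts are in bijection with partitions of n − k into at most k parts (subtract 1 from each part). So p(45, exactly 10) = p(35, parts ≤ 10). Computing via the recurrence p(m, j) = p(m, j−1) + p(m−j, j) gives 8070.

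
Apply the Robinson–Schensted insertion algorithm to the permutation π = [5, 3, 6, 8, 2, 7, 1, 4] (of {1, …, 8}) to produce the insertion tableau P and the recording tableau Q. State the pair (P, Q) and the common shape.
P = [1, 4, 7] / [2, 6] / [3, 8] / [5];  Q = [1, 3, 4] / [2, 6] / [5, 8] / [7];  common shape = (3, 2, 2, 1)

Row-insert the values π_1, π_2, … into P one at a time, bumping the leftmost entry strictly greater than the inserted value down to the next row. The recording tableau Q records, in position (i, j), the step at which that cell was added to P.
  Insert 5 (step 1): P = [5];  Q = [1]
  Insert 3 (step 2): P = [3] / [5];  Q = [1] / [2]
  Insert 6 (step 3): P = [3, 6] / [5];  Q = [1, 3] / [2]
  Insert 8 (step 4): P = [3, 6, 8] / [5];  Q = [1, 3, 4] / [2]
  Insert 2 (step 5): P = [2, 6, 8] / [3] / [5];  Q = [1, 3, 4] / [2] / [5]
  Insert 7 (step 6): P = [2, 6, 7] / [3, 8] / [5];  Q = [1, 3, 4] / [2, 6] / [5]
  Insert 1 (step 7): P = [1, 6, 7] / [2, 8] / [3] / [5];  Q = [1, 3, 4] / [2, 6] / [5] / [7]
  Insert 4 (step 8): P = [1, 4, 7] / [2, 6] / [3, 8] / [5];  Q = [1, 3, 4] / [2, 6] / [5, 8] / [7]
Final shape: (3, 2, 2, 1).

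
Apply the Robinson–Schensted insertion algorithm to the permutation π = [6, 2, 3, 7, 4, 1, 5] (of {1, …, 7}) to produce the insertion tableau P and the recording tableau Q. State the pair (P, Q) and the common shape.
P = [1, 3, 4, 5] / [2, 7] / [6];  Q = [1, 3, 4, 7] / [2, 5] / [6];  common shape = (4, 2, 1)

Row-insert the values π_1, π_2, … into P one at a time, bumping the leftmost entry strictly greater than the inserted value down to the next row. The recording tableau Q records, in position (i, j), the step at which that cell was added to P.
  Insert 6 (step 1): P = [6];  Q = [1]
  Insert 2 (step 2): P = [2] / [6];  Q = [1] / [2]
  Insert 3 (step 3): P = [2, 3] / [6];  Q = [1, 3] / [2]
  Insert 7 (step 4): P = [2, 3, 7] / [6];  Q = [1, 3, 4] / [2]
  Insert 4 (step 5): P = [2, 3, 4] / [6, 7];  Q = [1, 3, 4] / [2, 5]
  Insert 1 (step 6): P = [1, 3, 4] / [2, 7] / [6];  Q = [1, 3, 4] / [2, 5] / [6]
  Insert 5 (step 7): P = [1, 3, 4, 5] / [2, 7] / [6];  Q = [1, 3, 4, 7] / [2, 5] / [6]
Final shape: (4, 2, 1).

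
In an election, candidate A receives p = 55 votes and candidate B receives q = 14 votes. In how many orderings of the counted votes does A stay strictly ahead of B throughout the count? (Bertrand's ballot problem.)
Strict-lead orderings = 91865554008992

Total orderings of the 69 votes with 55 for A: C(69, 55) = 154603005527328. By the Bertrand ballot formula (Cycle Lemma / reflection principle), the number of orderings in which A is strictly ahead of B throughout is (p − q)/(p + q) · C(p + q, p) = (55 − 14)/(55 + 14) · 154603005527328 = 91865554008992.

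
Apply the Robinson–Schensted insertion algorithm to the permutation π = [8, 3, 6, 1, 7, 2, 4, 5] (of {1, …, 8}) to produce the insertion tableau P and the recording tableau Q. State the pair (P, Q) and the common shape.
P = [1, 2, 4, 5] / [3, 6, 7] / [8];  Q = [1, 3, 5, 8] / [2, 6, 7] / [4];  common shape = (4, 3, 1)

Row-insert the values π_1, π_2, … into P one at a time, bumping the leftmost entry strictly greater than the inserted value down to the next row. The recording tableau Q records, in position (i, j), the step at which that cell was added to P.
  Insert 8 (step 1): P = [8];  Q = [1]
  Insert 3 (step 2): P = [3] / [8];  Q = [1] / [2]
  Insert 6 (step 3): P = [3, 6] / [8];  Q = [1, 3] / [2]
  Insert 1 (step 4): P = [1, 6] / [3] / [8];  Q = [1, 3] / [2] / [4]
  Insert 7 (step 5): P = [1, 6, 7] / [3] / [8];  Q = [1, 3, 5] / [2] / [4]
  Insert 2 (step 6): P = [1, 2, 7] / [3, 6] / [8];  Q = [1, 3, 5] / [2, 6] / [4]
  Insert 4 (step 7): P = [1, 2, 4] / [3, 6, 7] / [8];  Q = [1, 3, 5] / [2, 6, 7] / [4]
  Insert 5 (step 8): P = [1, 2, 4, 5] / [3, 6, 7] / [8];  Q = [1, 3, 5, 8] / [2, 6, 7] / [4]
Final shape: (4, 3, 1).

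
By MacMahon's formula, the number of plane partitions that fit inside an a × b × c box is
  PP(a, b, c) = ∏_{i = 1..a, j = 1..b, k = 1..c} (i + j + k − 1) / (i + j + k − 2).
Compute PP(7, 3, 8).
PP(7, 3, 8) = 4971151900

Evaluate the triple product over i = 1..7, j = 1..3, k = 1..8. The factors are (2/1) · (3/2) · (4/3) · (5/4) · (6/5) · (7/6) · (8/7) · (9/8) · … (168 factors total). The numerators and denominators telescope so the product is an integer; carrying out the multiplication exactly gives PP(7, 3, 8) = 4971151900.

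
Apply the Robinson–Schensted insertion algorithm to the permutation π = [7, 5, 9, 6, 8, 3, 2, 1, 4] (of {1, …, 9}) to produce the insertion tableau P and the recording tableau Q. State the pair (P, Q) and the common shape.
P = [1, 4, 8] / [2, 6] / [3, 9] / [5] / [7];  Q = [1, 3, 5] / [2, 4] / [6, 9] / [7] / [8];  common shape = (3, 2, 2, 1, 1)

Row-insert the values π_1, π_2, … into P one at a time, bumping the leftmost entry strictly greater than the inserted value down to the next row. The recording tableau Q records, in position (i, j), the step at which that cell was added to P.
  Insert 7 (step 1): P = [7];  Q = [1]
  Insert 5 (step 2): P = [5] / [7];  Q = [1] / [2]
  Insert 9 (step 3): P = [5, 9] / [7];  Q = [1, 3] / [2]
  Insert 6 (step 4): P = [5, 6] / [7, 9];  Q = [1, 3] / [2, 4]
  Insert 8 (step 5): P = [5, 6, 8] / [7, 9];  Q = [1, 3, 5] / [2, 4]
  Insert 3 (step 6): P = [3, 6, 8] / [5, 9] / [7];  Q = [1, 3, 5] / [2, 4] / [6]
  Insert 2 (step 7): P = [2, 6, 8] / [3, 9] / [5] / [7];  Q = [1, 3, 5] / [2, 4] / [6] / [7]
  Insert 1 (step 8): P = [1, 6, 8] / [2, 9] / [3] / [5] / [7];  Q = [1, 3, 5] / [2, 4] / [6] / [7] / [8]
  Insert 4 (step 9): P = [1, 4, 8] / [2, 6] / [3, 9] / [5] / [7];  Q = [1, 3, 5] / [2, 4] / [6, 9] / [7] / [8]
Final shape: (3, 2, 2, 1, 1).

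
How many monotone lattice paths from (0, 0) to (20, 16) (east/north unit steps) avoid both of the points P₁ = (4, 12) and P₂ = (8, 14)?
Number of paths = 7272439440

Inclusion–exclusion. Total paths: C(36, 20) = 7307872110. Through P₁: C(16, 4)·C(20, 16) = 8817900. Through P₂: C(22, 8)·C(14, 12) = 29099070. Since P₁ is strictly southwest of P₂, a monotone path through both must visit P₁ then P₂; paths through both = C(16, 4)·C(6, 4)·C(14, 12) = 2484300. Avoid both = 7307872110 − 8817900 − 29099070 + 2484300 = 7272439440.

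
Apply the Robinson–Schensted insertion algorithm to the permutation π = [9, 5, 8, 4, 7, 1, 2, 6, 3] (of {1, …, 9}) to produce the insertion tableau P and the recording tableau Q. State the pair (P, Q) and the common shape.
P = [1, 2, 3] / [4, 6] / [5, 7] / [8] / [9];  Q = [1, 3, 8] / [2, 5] / [4, 7] / [6] / [9];  common shape = (3, 2, 2, 1, 1)

Row-insert the values π_1, π_2, … into P one at a time, bumping the leftmost entry strictly greater than the inserted value down to the next row. The recording tableau Q records, in position (i, j), the step at which that cell was added to P.
  Insert 9 (step 1): P = [9];  Q = [1]
  Insert 5 (step 2): P = [5] / [9];  Q = [1] / [2]
  Insert 8 (step 3): P = [5, 8] / [9];  Q = [1, 3] / [2]
  Insert 4 (step 4): P = [4, 8] / [5] / [9];  Q = [1, 3] / [2] / [4]
  Insert 7 (step 5): P = [4, 7] / [5, 8] / [9];  Q = [1, 3] / [2, 5] / [4]
  Insert 1 (step 6): P = [1, 7] / [4, 8] / [5] / [9];  Q = [1, 3] / [2, 5] / [4] / [6]
  Insert 2 (step 7): P = [1, 2] / [4, 7] / [5, 8] / [9];  Q = [1, 3] / [2, 5] / [4, 7] / [6]
  Insert 6 (step 8): P = [1, 2, 6] / [4, 7] / [5, 8] / [9];  Q = [1, 3, 8] / [2, 5] / [4, 7] / [6]
  Insert 3 (step 9): P = [1, 2, 3] / [4, 6] / [5, 7] / [8] / [9];  Q = [1, 3, 8] / [2, 5] / [4, 7] / [6] / [9]
Final shape: (3, 2, 2, 1, 1).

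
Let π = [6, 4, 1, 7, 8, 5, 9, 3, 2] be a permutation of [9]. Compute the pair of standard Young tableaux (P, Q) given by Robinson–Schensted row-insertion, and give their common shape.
P = [1, 2, 8, 9] / [3, 5] / [4, 7] / [6];  Q = [1, 4, 5, 7] / [2, 6] / [3, 8] / [9];  common shape = (4, 2, 2, 1)

Row-insert the values π_1, π_2, … into P one at a time, bumping the leftmost entry strictly greater than the inserted value down to the next row. The recording tableau Q records, in position (i, j), the step at which that cell was added to P.
  Insert 6 (step 1): P = [6];  Q = [1]
  Insert 4 (step 2): P = [4] / [6];  Q = [1] / [2]
  Insert 1 (step 3): P = [1] / [4] / [6];  Q = [1] / [2] / [3]
  Insert 7 (step 4): P = [1, 7] / [4] / [6];  Q = [1, 4] / [2] / [3]
  Insert 8 (step 5): P = [1, 7, 8] / [4] / [6];  Q = [1, 4, 5] / [2] / [3]
  Insert 5 (step 6): P = [1, 5, 8] / [4, 7] / [6];  Q = [1, 4, 5] / [2, 6] / [3]
  Insert 9 (step 7): P = [1, 5, 8, 9] / [4, 7] / [6];  Q = [1, 4, 5, 7] / [2, 6] / [3]
  Insert 3 (step 8): P = [1, 3, 8, 9] / [4, 5] / [6, 7];  Q = [1, 4, 5, 7] / [2, 6] / [3, 8]
  Insert 2 (step 9): P = [1, 2, 8, 9] / [3, 5] / [4, 7] / [6];  Q = [1, 4, 5, 7] / [2, 6] / [3, 8] / [9]
Final shape: (4, 2, 2, 1).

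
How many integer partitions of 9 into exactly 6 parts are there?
p(9, 6 parts) = 3

Partitions of n into exactly k parts ↔ partitions of n − k into at most k parts (subtract 1 from each part). For n = 9, k = 6, the partitions are: 4+1+1+1+1+1, 3+2+1+1+1+1, 2+2+2+1+1+1. Count = 3.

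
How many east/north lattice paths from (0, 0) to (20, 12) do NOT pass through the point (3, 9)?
Number of paths = 225542040

Total paths from (0, 0) to (20, 12): C(32, 20) = 225792840. Paths through (3, 9): (paths (0, 0) → (3, 9)) × (paths (3, 9) → (20, 12)) = C(12, 3) · C(20, 17) = 220 · 1140 = 250800. Avoidance count = 225792840 − 250800 = 225542040.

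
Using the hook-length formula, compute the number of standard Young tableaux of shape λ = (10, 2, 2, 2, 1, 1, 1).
# SYT of shape (10, 2, 2, 2, 1, 1, 1) = 2078505

Hook-length formula: f^λ = n! / Π hook(c), product over all cells c of the Young diagram. For λ = (10, 2, 2, 2, 1, 1, 1), n = 19 boxes. Hook lengths by row (left-to-right, top-to-bottom): [16, 12, 8, 7, 6, 5, 4, 3, 2, 1]; [7, 3]; [6, 2]; [5, 1]; [3]; [2]; [1]. Product of hooks = 58525286400. So f^λ = 19! / 58525286400 = 121645100408832000 / 58525286400 = 2078505.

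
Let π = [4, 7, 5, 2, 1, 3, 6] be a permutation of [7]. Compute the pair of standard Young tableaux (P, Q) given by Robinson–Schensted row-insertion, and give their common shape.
P = [1, 3, 6] / [2, 5] / [4] / [7];  Q = [1, 2, 7] / [3, 6] / [4] / [5];  common shape = (3, 2, 1, 1)

Row-insert the values π_1, π_2, … into P one at a time, bumping the leftmost entry strictly greater than the inserted value down to the next row. The recording tableau Q records, in position (i, j), the step at which that cell was added to P.
  Insert 4 (step 1): P = [4];  Q = [1]
  Insert 7 (step 2): P = [4, 7];  Q = [1, 2]
  Insert 5 (step 3): P = [4, 5] / [7];  Q = [1, 2] / [3]
  Insert 2 (step 4): P = [2, 5] / [4] / [7];  Q = [1, 2] / [3] / [4]
  Insert 1 (step 5): P = [1, 5] / [2] / [4] / [7];  Q = [1, 2] / [3] / [4] / [5]
  Insert 3 (step 6): P = [1, 3] / [2, 5] / [4] / [7];  Q = [1, 2] / [3, 6] / [4] / [5]
  Insert 6 (step 7): P = [1, 3, 6] / [2, 5] / [4] / [7];  Q = [1, 2, 7] / [3, 6] / [4] / [5]
Final shape: (3, 2, 1, 1).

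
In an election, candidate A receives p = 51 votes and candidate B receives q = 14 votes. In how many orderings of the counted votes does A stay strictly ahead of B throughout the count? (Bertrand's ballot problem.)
Strict-lead orderings = 34718841146592

Total orderings of the 65 votes with 51 for A: C(65, 51) = 60992558771040. By the Bertrand ballot formula (Cycle Lemma / reflection principle), the number of orderings in which A is strictly ahead of B throughout is (p − q)/(p + q) · C(p + q, p) = (51 − 14)/(51 + 14) · 60992558771040 = 34718841146592.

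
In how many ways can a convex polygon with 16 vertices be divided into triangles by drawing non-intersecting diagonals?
C_14 = 2674440

These polygon triangulations are counted by the Catalan number C_n = (1/(n + 1)) · C(2n, n). For n = 14: C_14 = (1/15) · C(28, 14) = 40116600/15 = 2674440.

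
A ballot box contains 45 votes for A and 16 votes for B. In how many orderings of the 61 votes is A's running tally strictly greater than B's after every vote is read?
Strict-lead orderings = 96414286661805

Total orderings of the 61 votes with 45 for A: C(61, 45) = 202802465047245. By the Bertrand ballot formula (Cycle Lemma / reflection principle), the number of orderings in which A is strictly ahead of B throughout is (p − q)/(p + q) · C(p + q, p) = (45 − 16)/(45 + 16) · 202802465047245 = 96414286661805.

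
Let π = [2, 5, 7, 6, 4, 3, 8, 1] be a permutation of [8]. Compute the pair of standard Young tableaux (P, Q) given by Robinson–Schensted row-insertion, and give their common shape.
P = [1, 3, 6, 8] / [2] / [4] / [5] / [7];  Q = [1, 2, 3, 7] / [4] / [5] / [6] / [8];  common shape = (4, 1, 1, 1, 1)

Row-insert the values π_1, π_2, … into P one at a time, bumping the leftmost entry strictly greater than the inserted value down to the next row. The recording tableau Q records, in position (i, j), the step at which that cell was added to P.
  Insert 2 (step 1): P = [2];  Q = [1]
  Insert 5 (step 2): P = [2, 5];  Q = [1, 2]
  Insert 7 (step 3): P = [2, 5, 7];  Q = [1, 2, 3]
  Insert 6 (step 4): P = [2, 5, 6] / [7];  Q = [1, 2, 3] / [4]
  Insert 4 (step 5): P = [2, 4, 6] / [5] / [7];  Q = [1, 2, 3] / [4] / [5]
  Insert 3 (step 6): P = [2, 3, 6] / [4] / [5] / [7];  Q = [1, 2, 3] / [4] / [5] / [6]
  Insert 8 (step 7): P = [2, 3, 6, 8] / [4] / [5] / [7];  Q = [1, 2, 3, 7] / [4] / [5] / [6]
  Insert 1 (step 8): P = [1, 3, 6, 8] / [2] / [4] / [5] / [7];  Q = [1, 2, 3, 7] / [4] / [5] / [6] / [8]
Final shape: (4, 1, 1, 1, 1).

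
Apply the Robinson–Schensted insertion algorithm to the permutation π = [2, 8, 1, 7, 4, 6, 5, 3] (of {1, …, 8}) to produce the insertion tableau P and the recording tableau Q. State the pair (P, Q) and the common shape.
P = [1, 3, 5] / [2, 4] / [6] / [7] / [8];  Q = [1, 2, 6] / [3, 4] / [5] / [7] / [8];  common shape = (3, 2, 1, 1, 1)

Row-insert the values π_1, π_2, … into P one at a time, bumping the leftmost entry strictly greater than the inserted value down to the next row. The recording tableau Q records, in position (i, j), the step at which that cell was added to P.
  Insert 2 (step 1): P = [2];  Q = [1]
  Insert 8 (step 2): P = [2, 8];  Q = [1, 2]
  Insert 1 (step 3): P = [1, 8] / [2];  Q = [1, 2] / [3]
  Insert 7 (step 4): P = [1, 7] / [2, 8];  Q = [1, 2] / [3, 4]
  Insert 4 (step 5): P = [1, 4] / [2, 7] / [8];  Q = [1, 2] / [3, 4] / [5]
  Insert 6 (step 6): P = [1, 4, 6] / [2, 7] / [8];  Q = [1, 2, 6] / [3, 4] / [5]
  Insert 5 (step 7): P = [1, 4, 5] / [2, 6] / [7] / [8];  Q = [1, 2, 6] / [3, 4] / [5] / [7]
  Insert 3 (step 8): P = [1, 3, 5] / [2, 4] / [6] / [7] / [8];  Q = [1, 2, 6] / [3, 4] / [5] / [7] / [8]
Final shape: (3, 2, 1, 1, 1).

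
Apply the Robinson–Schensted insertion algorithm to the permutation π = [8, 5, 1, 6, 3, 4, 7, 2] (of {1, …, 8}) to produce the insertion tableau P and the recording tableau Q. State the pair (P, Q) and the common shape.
P = [1, 2, 4, 7] / [3, 6] / [5] / [8];  Q = [1, 4, 6, 7] / [2, 5] / [3] / [8];  common shape = (4, 2, 1, 1)

Row-insert the values π_1, π_2, … into P one at a time, bumping the leftmost entry strictly greater than the inserted value down to the next row. The recording tableau Q records, in position (i, j), the step at which that cell was added to P.
  Insert 8 (step 1): P = [8];  Q = [1]
  Insert 5 (step 2): P = [5] / [8];  Q = [1] / [2]
  Insert 1 (step 3): P = [1] / [5] / [8];  Q = [1] / [2] / [3]
  Insert 6 (step 4): P = [1, 6] / [5] / [8];  Q = [1, 4] / [2] / [3]
  Insert 3 (step 5): P = [1, 3] / [5, 6] / [8];  Q = [1, 4] / [2, 5] / [3]
  Insert 4 (step 6): P = [1, 3, 4] / [5, 6] / [8];  Q = [1, 4, 6] / [2, 5] / [3]
  Insert 7 (step 7): P = [1, 3, 4, 7] / [5, 6] / [8];  Q = [1, 4, 6, 7] / [2, 5] / [3]
  Insert 2 (step 8): P = [1, 2, 4, 7] / [3, 6] / [5] / [8];  Q = [1, 4, 6, 7] / [2, 5] / [3] / [8]
Final shape: (4, 2, 1, 1).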